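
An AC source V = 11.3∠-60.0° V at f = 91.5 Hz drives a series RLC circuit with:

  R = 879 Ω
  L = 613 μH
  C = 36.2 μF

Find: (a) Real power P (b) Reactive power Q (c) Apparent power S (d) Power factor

Step 1 — Angular frequency: ω = 2π·f = 2π·91.5 = 574.9 rad/s.
Step 2 — Component impedances:
  R: Z = R = 879 Ω
  L: Z = jωL = j·574.9·0.000613 = 0 + j0.3524 Ω
  C: Z = 1/(jωC) = -j/(ω·C) = 0 - j48.05 Ω
Step 3 — Series combination: Z_total = R + L + C = 879 - j47.7 Ω = 880.3∠-3.1° Ω.
Step 4 — Source phasor: V = 11.3∠-60.0° V = 5.65 - j9.786 V.
Step 5 — Current: I = V / Z = 0.007011 - j0.01075 A = 0.01284∠-56.9° A.
Step 6 — Complex power: S = V·I* = 0.1448 - j0.00786 VA.
Step 7 — Real power: P = Re(S) = 0.1448 W.
Step 8 — Reactive power: Q = Im(S) = -0.00786 VAR.
Step 9 — Apparent power: |S| = 0.1451 VA.
Step 10 — Power factor: PF = P/|S| = 0.9985 (leading).

(a) P = 0.1448 W  (b) Q = -0.00786 VAR  (c) S = 0.1451 VA  (d) PF = 0.9985 (leading)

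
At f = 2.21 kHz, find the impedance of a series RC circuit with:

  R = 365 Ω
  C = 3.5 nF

Step 1 — Angular frequency: ω = 2π·f = 2π·2210 = 1.389e+04 rad/s.
Step 2 — Component impedances:
  R: Z = R = 365 Ω
  C: Z = 1/(jωC) = -j/(ω·C) = 0 - j2.058e+04 Ω
Step 3 — Series combination: Z_total = R + C = 365 - j2.058e+04 Ω = 2.058e+04∠-89.0° Ω.

Z = 365 - j2.058e+04 Ω = 2.058e+04∠-89.0° Ω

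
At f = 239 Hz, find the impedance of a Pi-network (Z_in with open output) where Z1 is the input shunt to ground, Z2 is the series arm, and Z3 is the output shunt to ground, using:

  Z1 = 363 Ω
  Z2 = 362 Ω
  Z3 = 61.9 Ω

Step 1 — Angular frequency: ω = 2π·f = 2π·239 = 1502 rad/s.
Step 2 — Component impedances:
  Z1: Z = R = 363 Ω
  Z2: Z = R = 362 Ω
  Z3: Z = R = 61.9 Ω
Step 3 — With open output, the series arm Z2 and the output shunt Z3 appear in series to ground: Z2 + Z3 = 423.9 Ω.
Step 4 — Parallel with input shunt Z1: Z_in = Z1 || (Z2 + Z3) = 195.5 Ω = 195.5∠0.0° Ω.

Z = 195.5 Ω = 195.5∠0.0° Ω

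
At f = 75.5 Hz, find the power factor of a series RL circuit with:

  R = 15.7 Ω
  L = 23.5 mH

Step 1 — Angular frequency: ω = 2π·f = 2π·75.5 = 474.4 rad/s.
Step 2 — Component impedances:
  R: Z = R = 15.7 Ω
  L: Z = jωL = j·474.4·0.0235 = 0 + j11.15 Ω
Step 3 — Series combination: Z_total = R + L = 15.7 + j11.15 Ω = 19.26∠35.4° Ω.
Step 4 — Power factor: PF = cos(φ) = Re(Z)/|Z| = 15.7/19.255 = 0.8154.
Step 5 — Type: Im(Z) = 11.15 ⇒ lagging (phase φ = 35.4°).

PF = 0.8154 (lagging, φ = 35.4°)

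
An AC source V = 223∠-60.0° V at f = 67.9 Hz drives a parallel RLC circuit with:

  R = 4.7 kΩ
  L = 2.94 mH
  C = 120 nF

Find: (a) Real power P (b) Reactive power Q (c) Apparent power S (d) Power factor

Step 1 — Angular frequency: ω = 2π·f = 2π·67.9 = 426.6 rad/s.
Step 2 — Component impedances:
  R: Z = R = 4700 Ω
  L: Z = jωL = j·426.6·0.00294 = 0 + j1.254 Ω
  C: Z = 1/(jωC) = -j/(ω·C) = 0 - j1.953e+04 Ω
Step 3 — Parallel combination: 1/Z_total = 1/R + 1/L + 1/C; Z_total = 0.0003348 + j1.254 Ω = 1.254∠90.0° Ω.
Step 4 — Source phasor: V = 223∠-60.0° V = 111.5 - j193.1 V.
Step 5 — Current: I = V / Z = -153.9 - j88.93 A = 177.8∠-150.0° A.
Step 6 — Complex power: S = V·I* = 10.58 + j3.964e+04 VA.
Step 7 — Real power: P = Re(S) = 10.58 W.
Step 8 — Reactive power: Q = Im(S) = 3.964e+04 VAR.
Step 9 — Apparent power: |S| = 3.964e+04 VA.
Step 10 — Power factor: PF = P/|S| = 0.0002669 (lagging).

(a) P = 10.58 W  (b) Q = 3.964e+04 VAR  (c) S = 3.964e+04 VA  (d) PF = 0.0002669 (lagging)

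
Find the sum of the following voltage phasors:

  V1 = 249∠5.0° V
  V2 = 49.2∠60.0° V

Step 1 — Convert each phasor to rectangular form:
  V1 = 249·(cos(5.0°) + j·sin(5.0°)) = 248.1 + j21.7 V
  V2 = 49.2·(cos(60.0°) + j·sin(60.0°)) = 24.6 + j42.61 V
Step 2 — Sum components: V_total = 272.7 + j64.31 V.
Step 3 — Convert to polar: |V_total| = 280.1 V, ∠V_total = 13.3°.

V_total = 280.1∠13.3° V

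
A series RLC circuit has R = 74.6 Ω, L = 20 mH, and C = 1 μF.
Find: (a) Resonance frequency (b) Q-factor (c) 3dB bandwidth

Step 1 — Resonance: ω₀ = 1/√(LC) = 1/√(0.02·1e-06) = 7071 rad/s.
Step 2 — f₀ = ω₀/(2π) = 1125 Hz.
Step 3 — Series Q: Q = ω₀L/R = 7071·0.02/74.6 = 1.896.
Step 4 — Bandwidth: Δω = ω₀/Q = 3730 rad/s; BW = Δω/(2π) = 593.6 Hz.

(a) f₀ = 1125 Hz  (b) Q = 1.896  (c) BW = 593.6 Hz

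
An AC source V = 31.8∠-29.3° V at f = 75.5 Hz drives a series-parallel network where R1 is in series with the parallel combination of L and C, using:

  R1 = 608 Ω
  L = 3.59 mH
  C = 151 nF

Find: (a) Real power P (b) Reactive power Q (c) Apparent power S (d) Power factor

Step 1 — Angular frequency: ω = 2π·f = 2π·75.5 = 474.4 rad/s.
Step 2 — Component impedances:
  R1: Z = R = 608 Ω
  L: Z = jωL = j·474.4·0.00359 = 0 + j1.703 Ω
  C: Z = 1/(jωC) = -j/(ω·C) = 0 - j1.396e+04 Ω
Step 3 — Parallel branch: L || C = 1/(1/L + 1/C) = 0 + j1.703 Ω.
Step 4 — Series with R1: Z_total = R1 + (L || C) = 608 + j1.703 Ω = 608∠0.2° Ω.
Step 5 — Source phasor: V = 31.8∠-29.3° V = 27.73 - j15.56 V.
Step 6 — Current: I = V / Z = 0.04554 - j0.02572 A = 0.0523∠-29.5° A.
Step 7 — Complex power: S = V·I* = 1.663 + j0.004659 VA.
Step 8 — Real power: P = Re(S) = 1.663 W.
Step 9 — Reactive power: Q = Im(S) = 0.004659 VAR.
Step 10 — Apparent power: |S| = 1.663 VA.
Step 11 — Power factor: PF = P/|S| = 1 (lagging).

(a) P = 1.663 W  (b) Q = 0.004659 VAR  (c) S = 1.663 VA  (d) PF = 1 (lagging)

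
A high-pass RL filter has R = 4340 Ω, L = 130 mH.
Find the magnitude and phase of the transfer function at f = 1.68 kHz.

Step 1 — Angular frequency: ω = 2π·1680 = 1.056e+04 rad/s.
Step 2 — Transfer function: H(jω) = jωL/(R + jωL).
Step 3 — Numerator jωL = j·1372; denominator R + jωL = 4340 + j1372.
Step 4 — H = 0.09089 + j0.2874.
Step 5 — Magnitude: |H| = 0.3015 (-10.4 dB); phase: φ = 72.5°.

|H| = 0.3015 (-10.4 dB), φ = 72.5°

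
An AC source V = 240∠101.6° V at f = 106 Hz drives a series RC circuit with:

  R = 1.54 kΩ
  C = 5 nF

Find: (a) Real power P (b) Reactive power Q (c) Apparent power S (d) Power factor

Step 1 — Angular frequency: ω = 2π·f = 2π·106 = 666 rad/s.
Step 2 — Component impedances:
  R: Z = R = 1540 Ω
  C: Z = 1/(jωC) = -j/(ω·C) = 0 - j3.003e+05 Ω
Step 3 — Series combination: Z_total = R + C = 1540 - j3.003e+05 Ω = 3.003e+05∠-89.7° Ω.
Step 4 — Source phasor: V = 240∠101.6° V = -48.26 + j235.1 V.
Step 5 — Current: I = V / Z = -0.0007837 - j0.0001567 A = 0.0007992∠-168.7° A.
Step 6 — Complex power: S = V·I* = 0.0009837 - j0.1918 VA.
Step 7 — Real power: P = Re(S) = 0.0009837 W.
Step 8 — Reactive power: Q = Im(S) = -0.1918 VAR.
Step 9 — Apparent power: |S| = 0.1918 VA.
Step 10 — Power factor: PF = P/|S| = 0.005128 (leading).

(a) P = 0.0009837 W  (b) Q = -0.1918 VAR  (c) S = 0.1918 VA  (d) PF = 0.005128 (leading)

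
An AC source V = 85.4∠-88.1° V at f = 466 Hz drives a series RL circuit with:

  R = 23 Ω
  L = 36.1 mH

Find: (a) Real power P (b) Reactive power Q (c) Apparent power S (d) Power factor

Step 1 — Angular frequency: ω = 2π·f = 2π·466 = 2928 rad/s.
Step 2 — Component impedances:
  R: Z = R = 23 Ω
  L: Z = jωL = j·2928·0.0361 = 0 + j105.7 Ω
Step 3 — Series combination: Z_total = R + L = 23 + j105.7 Ω = 108.2∠77.7° Ω.
Step 4 — Source phasor: V = 85.4∠-88.1° V = 2.831 - j85.35 V.
Step 5 — Current: I = V / Z = -0.7654 - j0.1933 A = 0.7895∠-165.8° A.
Step 6 — Complex power: S = V·I* = 14.34 + j65.88 VA.
Step 7 — Real power: P = Re(S) = 14.34 W.
Step 8 — Reactive power: Q = Im(S) = 65.88 VAR.
Step 9 — Apparent power: |S| = 67.42 VA.
Step 10 — Power factor: PF = P/|S| = 0.2126 (lagging).

(a) P = 14.34 W  (b) Q = 65.88 VAR  (c) S = 67.42 VA  (d) PF = 0.2126 (lagging)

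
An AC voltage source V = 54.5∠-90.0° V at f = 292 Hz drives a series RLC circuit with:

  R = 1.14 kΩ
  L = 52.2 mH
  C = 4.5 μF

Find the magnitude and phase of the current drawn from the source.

Step 1 — Angular frequency: ω = 2π·f = 2π·292 = 1835 rad/s.
Step 2 — Component impedances:
  R: Z = R = 1140 Ω
  L: Z = jωL = j·1835·0.0522 = 0 + j95.77 Ω
  C: Z = 1/(jωC) = -j/(ω·C) = 0 - j121.1 Ω
Step 3 — Series combination: Z_total = R + L + C = 1140 - j25.35 Ω = 1140∠-1.3° Ω.
Step 4 — Source phasor: V = 54.5∠-90.0° V = 0 - j54.5 V.
Step 5 — Ohm's law: I = V / Z_total = (0 - j54.5) / (1140 - j25.35) = 0.001063 - j0.04778 A.
Step 6 — Convert to polar: |I| = 0.0478 A, ∠I = -88.7°.

I = 0.0478∠-88.7° A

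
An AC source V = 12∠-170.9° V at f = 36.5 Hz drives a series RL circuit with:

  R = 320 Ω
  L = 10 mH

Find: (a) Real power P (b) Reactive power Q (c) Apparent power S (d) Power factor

Step 1 — Angular frequency: ω = 2π·f = 2π·36.5 = 229.3 rad/s.
Step 2 — Component impedances:
  R: Z = R = 320 Ω
  L: Z = jωL = j·229.3·0.01 = 0 + j2.293 Ω
Step 3 — Series combination: Z_total = R + L = 320 + j2.293 Ω = 320∠0.4° Ω.
Step 4 — Source phasor: V = 12∠-170.9° V = -11.85 - j1.898 V.
Step 5 — Current: I = V / Z = -0.03707 - j0.005665 A = 0.0375∠-171.3° A.
Step 6 — Complex power: S = V·I* = 0.45 + j0.003225 VA.
Step 7 — Real power: P = Re(S) = 0.45 W.
Step 8 — Reactive power: Q = Im(S) = 0.003225 VAR.
Step 9 — Apparent power: |S| = 0.45 VA.
Step 10 — Power factor: PF = P/|S| = 1 (lagging).

(a) P = 0.45 W  (b) Q = 0.003225 VAR  (c) S = 0.45 VA  (d) PF = 1 (lagging)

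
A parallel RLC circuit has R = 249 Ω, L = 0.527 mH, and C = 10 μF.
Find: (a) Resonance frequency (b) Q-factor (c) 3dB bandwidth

Step 1 — Resonance: ω₀ = 1/√(LC) = 1/√(0.000527·1e-05) = 1.378e+04 rad/s.
Step 2 — f₀ = ω₀/(2π) = 2192 Hz.
Step 3 — Parallel Q: Q = R/(ω₀L) = 249/(1.378e+04·0.000527) = 34.3.
Step 4 — Bandwidth: Δω = ω₀/Q = 401.6 rad/s; BW = Δω/(2π) = 63.92 Hz.

(a) f₀ = 2192 Hz  (b) Q = 34.3  (c) BW = 63.92 Hz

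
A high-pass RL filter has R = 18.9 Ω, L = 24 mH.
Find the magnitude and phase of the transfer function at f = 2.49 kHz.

Step 1 — Angular frequency: ω = 2π·2490 = 1.565e+04 rad/s.
Step 2 — Transfer function: H(jω) = jωL/(R + jωL).
Step 3 — Numerator jωL = j·375.5; denominator R + jωL = 18.9 + j375.5.
Step 4 — H = 0.9975 + j0.05021.
Step 5 — Magnitude: |H| = 0.9987 (-0.0 dB); phase: φ = 2.9°.

|H| = 0.9987 (-0.0 dB), φ = 2.9°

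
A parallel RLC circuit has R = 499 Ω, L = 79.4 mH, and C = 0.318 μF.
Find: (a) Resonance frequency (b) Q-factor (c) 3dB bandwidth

Step 1 — Resonance: ω₀ = 1/√(LC) = 1/√(0.0794·3.18e-07) = 6293 rad/s.
Step 2 — f₀ = ω₀/(2π) = 1002 Hz.
Step 3 — Parallel Q: Q = R/(ω₀L) = 499/(6293·0.0794) = 0.9986.
Step 4 — Bandwidth: Δω = ω₀/Q = 6302 rad/s; BW = Δω/(2π) = 1003 Hz.

(a) f₀ = 1002 Hz  (b) Q = 0.9986  (c) BW = 1003 Hz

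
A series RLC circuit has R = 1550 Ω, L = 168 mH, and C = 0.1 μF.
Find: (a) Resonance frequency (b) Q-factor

Step 1 — Resonance condition Im(Z)=0 gives ω₀ = 1/√(LC).
Step 2 — ω₀ = 1/√(0.168·1e-07) = 7715 rad/s.
Step 3 — f₀ = ω₀/(2π) = 1228 Hz.
Step 4 — Series Q: Q = ω₀L/R = 7715·0.168/1550 = 0.8362.

(a) f₀ = 1228 Hz  (b) Q = 0.8362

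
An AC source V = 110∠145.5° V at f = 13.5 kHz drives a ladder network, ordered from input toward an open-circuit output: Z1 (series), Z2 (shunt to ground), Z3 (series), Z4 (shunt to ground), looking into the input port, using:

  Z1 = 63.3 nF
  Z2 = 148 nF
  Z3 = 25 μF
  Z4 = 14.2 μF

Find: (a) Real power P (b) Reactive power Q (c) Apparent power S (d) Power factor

Step 1 — Angular frequency: ω = 2π·f = 2π·1.35e+04 = 8.482e+04 rad/s.
Step 2 — Component impedances:
  Z1: Z = 1/(jωC) = -j/(ω·C) = 0 - j186.2 Ω
  Z2: Z = 1/(jωC) = -j/(ω·C) = 0 - j79.66 Ω
  Z3: Z = 1/(jωC) = -j/(ω·C) = 0 - j0.4716 Ω
  Z4: Z = 1/(jωC) = -j/(ω·C) = 0 - j0.8302 Ω
Step 3 — Ladder network (open output): work backward from the far end, alternating series and parallel combinations. Z_in = 0 - j187.5 Ω = 187.5∠-90.0° Ω.
Step 4 — Source phasor: V = 110∠145.5° V = -90.65 + j62.3 V.
Step 5 — Current: I = V / Z = -0.3322 - j0.4834 A = 0.5866∠-124.5° A.
Step 6 — Complex power: S = V·I* = 0 - j64.52 VA.
Step 7 — Real power: P = Re(S) = 0 W.
Step 8 — Reactive power: Q = Im(S) = -64.52 VAR.
Step 9 — Apparent power: |S| = 64.52 VA.
Step 10 — Power factor: PF = P/|S| = 0 (leading).

(a) P = 0 W  (b) Q = -64.52 VAR  (c) S = 64.52 VA  (d) PF = 0 (leading)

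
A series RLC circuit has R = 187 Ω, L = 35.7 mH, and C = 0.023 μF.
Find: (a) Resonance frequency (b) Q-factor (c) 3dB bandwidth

Step 1 — Resonance: ω₀ = 1/√(LC) = 1/√(0.0357·2.3e-08) = 3.49e+04 rad/s.
Step 2 — f₀ = ω₀/(2π) = 5554 Hz.
Step 3 — Series Q: Q = ω₀L/R = 3.49e+04·0.0357/187 = 6.662.
Step 4 — Bandwidth: Δω = ω₀/Q = 5238 rad/s; BW = Δω/(2π) = 833.7 Hz.

(a) f₀ = 5554 Hz  (b) Q = 6.662  (c) BW = 833.7 Hz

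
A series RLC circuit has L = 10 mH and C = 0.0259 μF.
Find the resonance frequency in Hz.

Step 1 — Resonance condition Im(Z)=0 gives ω₀ = 1/√(LC).
Step 2 — ω₀ = 1/√(0.01·2.59e-08) = 6.214e+04 rad/s.
Step 3 — f₀ = ω₀/(2π) = 9889 Hz.

f₀ = 9889 Hz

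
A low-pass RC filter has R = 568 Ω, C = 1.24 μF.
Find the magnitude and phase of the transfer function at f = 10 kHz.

Step 1 — Angular frequency: ω = 2π·1e+04 = 6.283e+04 rad/s.
Step 2 — Transfer function: H(jω) = 1/(1 + jωRC).
Step 3 — Denominator: 1 + jωRC = 1 + j·6.283e+04·568·1.24e-06 = 1 + j44.25.
Step 4 — H = 0.0005104 - j0.02259.
Step 5 — Magnitude: |H| = 0.02259 (-32.9 dB); phase: φ = -88.7°.

|H| = 0.02259 (-32.9 dB), φ = -88.7°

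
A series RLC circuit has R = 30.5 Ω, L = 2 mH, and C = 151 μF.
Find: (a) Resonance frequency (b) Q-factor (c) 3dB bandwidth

Step 1 — Resonance: ω₀ = 1/√(LC) = 1/√(0.002·0.000151) = 1820 rad/s.
Step 2 — f₀ = ω₀/(2π) = 289.6 Hz.
Step 3 — Series Q: Q = ω₀L/R = 1820·0.002/30.5 = 0.1193.
Step 4 — Bandwidth: Δω = ω₀/Q = 1.525e+04 rad/s; BW = Δω/(2π) = 2427 Hz.

(a) f₀ = 289.6 Hz  (b) Q = 0.1193  (c) BW = 2427 Hz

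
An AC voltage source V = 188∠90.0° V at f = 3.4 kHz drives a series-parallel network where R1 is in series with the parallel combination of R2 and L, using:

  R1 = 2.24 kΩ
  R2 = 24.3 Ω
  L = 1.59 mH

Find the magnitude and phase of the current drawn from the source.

Step 1 — Angular frequency: ω = 2π·f = 2π·3400 = 2.136e+04 rad/s.
Step 2 — Component impedances:
  R1: Z = R = 2240 Ω
  R2: Z = R = 24.3 Ω
  L: Z = jωL = j·2.136e+04·0.00159 = 0 + j33.97 Ω
Step 3 — Parallel branch: R2 || L = 1/(1/R2 + 1/L) = 16.07 + j11.5 Ω.
Step 4 — Series with R1: Z_total = R1 + (R2 || L) = 2256 + j11.5 Ω = 2256∠0.3° Ω.
Step 5 — Source phasor: V = 188∠90.0° V = 0 + j188 V.
Step 6 — Ohm's law: I = V / Z_total = (0 + j188) / (2256 + j11.5) = 0.0004247 + j0.08333 A.
Step 7 — Convert to polar: |I| = 0.08333 A, ∠I = 89.7°.

I = 0.08333∠89.7° A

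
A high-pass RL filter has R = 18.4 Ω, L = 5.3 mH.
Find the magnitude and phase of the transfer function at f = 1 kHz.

Step 1 — Angular frequency: ω = 2π·1000 = 6283 rad/s.
Step 2 — Transfer function: H(jω) = jωL/(R + jωL).
Step 3 — Numerator jωL = j·33.3; denominator R + jωL = 18.4 + j33.3.
Step 4 — H = 0.7661 + j0.4233.
Step 5 — Magnitude: |H| = 0.8753 (-1.2 dB); phase: φ = 28.9°.

|H| = 0.8753 (-1.2 dB), φ = 28.9°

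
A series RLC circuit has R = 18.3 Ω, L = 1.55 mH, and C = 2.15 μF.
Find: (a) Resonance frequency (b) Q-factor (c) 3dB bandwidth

Step 1 — Resonance condition Im(Z)=0 gives ω₀ = 1/√(LC).
Step 2 — ω₀ = 1/√(0.00155·2.15e-06) = 1.732e+04 rad/s.
Step 3 — f₀ = ω₀/(2π) = 2757 Hz.
Step 4 — Series Q: Q = ω₀L/R = 1.732e+04·0.00155/18.3 = 1.467.
Step 5 — 3dB bandwidth: Δω = ω₀/Q = 1.181e+04 rad/s; BW = Δω/(2π) = 1879 Hz.

(a) f₀ = 2757 Hz  (b) Q = 1.467  (c) BW = 1879 Hz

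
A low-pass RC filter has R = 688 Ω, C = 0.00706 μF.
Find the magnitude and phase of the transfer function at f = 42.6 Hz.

Step 1 — Angular frequency: ω = 2π·42.6 = 267.7 rad/s.
Step 2 — Transfer function: H(jω) = 1/(1 + jωRC).
Step 3 — Denominator: 1 + jωRC = 1 + j·267.7·688·7.06e-09 = 1 + j0.0013.
Step 4 — H = 1 - j0.0013.
Step 5 — Magnitude: |H| = 1 (-0.0 dB); phase: φ = -0.1°.

|H| = 1 (-0.0 dB), φ = -0.1°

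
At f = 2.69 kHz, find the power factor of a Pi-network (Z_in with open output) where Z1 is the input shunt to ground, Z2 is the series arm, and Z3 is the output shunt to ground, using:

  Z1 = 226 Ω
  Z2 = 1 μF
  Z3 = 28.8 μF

Step 1 — Angular frequency: ω = 2π·f = 2π·2690 = 1.69e+04 rad/s.
Step 2 — Component impedances:
  Z1: Z = R = 226 Ω
  Z2: Z = 1/(jωC) = -j/(ω·C) = 0 - j59.17 Ω
  Z3: Z = 1/(jωC) = -j/(ω·C) = 0 - j2.054 Ω
Step 3 — With open output, the series arm Z2 and the output shunt Z3 appear in series to ground: Z2 + Z3 = 0 - j61.22 Ω.
Step 4 — Parallel with input shunt Z1: Z_in = Z1 || (Z2 + Z3) = 15.45 - j57.03 Ω = 59.09∠-74.8° Ω.
Step 5 — Power factor: PF = cos(φ) = Re(Z)/|Z| = 15.45/59.09 = 0.2615.
Step 6 — Type: Im(Z) = -57.03 ⇒ leading (phase φ = -74.8°).

PF = 0.2615 (leading, φ = -74.8°)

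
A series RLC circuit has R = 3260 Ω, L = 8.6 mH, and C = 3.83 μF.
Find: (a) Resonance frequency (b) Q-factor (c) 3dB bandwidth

Step 1 — Resonance condition Im(Z)=0 gives ω₀ = 1/√(LC).
Step 2 — ω₀ = 1/√(0.0086·3.83e-06) = 5510 rad/s.
Step 3 — f₀ = ω₀/(2π) = 876.9 Hz.
Step 4 — Series Q: Q = ω₀L/R = 5510·0.0086/3260 = 0.01454.
Step 5 — 3dB bandwidth: Δω = ω₀/Q = 3.791e+05 rad/s; BW = Δω/(2π) = 6.033e+04 Hz.

(a) f₀ = 876.9 Hz  (b) Q = 0.01454  (c) BW = 6.033e+04 Hz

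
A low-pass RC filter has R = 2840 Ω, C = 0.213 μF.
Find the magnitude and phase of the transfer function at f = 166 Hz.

Step 1 — Angular frequency: ω = 2π·166 = 1043 rad/s.
Step 2 — Transfer function: H(jω) = 1/(1 + jωRC).
Step 3 — Denominator: 1 + jωRC = 1 + j·1043·2840·2.13e-07 = 1 + j0.6309.
Step 4 — H = 0.7153 - j0.4513.
Step 5 — Magnitude: |H| = 0.8457 (-1.5 dB); phase: φ = -32.2°.

|H| = 0.8457 (-1.5 dB), φ = -32.2°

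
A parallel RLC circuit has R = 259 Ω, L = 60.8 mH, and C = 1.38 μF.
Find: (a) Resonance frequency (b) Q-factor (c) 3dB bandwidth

Step 1 — Resonance: ω₀ = 1/√(LC) = 1/√(0.0608·1.38e-06) = 3452 rad/s.
Step 2 — f₀ = ω₀/(2π) = 549.5 Hz.
Step 3 — Parallel Q: Q = R/(ω₀L) = 259/(3452·0.0608) = 1.234.
Step 4 — Bandwidth: Δω = ω₀/Q = 2798 rad/s; BW = Δω/(2π) = 445.3 Hz.

(a) f₀ = 549.5 Hz  (b) Q = 1.234  (c) BW = 445.3 Hz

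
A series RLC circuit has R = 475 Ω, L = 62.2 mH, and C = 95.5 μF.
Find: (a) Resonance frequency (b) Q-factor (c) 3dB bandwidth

Step 1 — Resonance condition Im(Z)=0 gives ω₀ = 1/√(LC).
Step 2 — ω₀ = 1/√(0.0622·9.55e-05) = 410.3 rad/s.
Step 3 — f₀ = ω₀/(2π) = 65.3 Hz.
Step 4 — Series Q: Q = ω₀L/R = 410.3·0.0622/475 = 0.05373.
Step 5 — 3dB bandwidth: Δω = ω₀/Q = 7637 rad/s; BW = Δω/(2π) = 1215 Hz.

(a) f₀ = 65.3 Hz  (b) Q = 0.05373  (c) BW = 1215 Hz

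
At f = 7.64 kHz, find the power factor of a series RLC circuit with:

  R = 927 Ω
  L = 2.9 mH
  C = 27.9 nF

Step 1 — Angular frequency: ω = 2π·f = 2π·7640 = 4.8e+04 rad/s.
Step 2 — Component impedances:
  R: Z = R = 927 Ω
  L: Z = jωL = j·4.8e+04·0.0029 = 0 + j139.2 Ω
  C: Z = 1/(jωC) = -j/(ω·C) = 0 - j746.7 Ω
Step 3 — Series combination: Z_total = R + L + C = 927 - j607.4 Ω = 1108∠-33.2° Ω.
Step 4 — Power factor: PF = cos(φ) = Re(Z)/|Z| = 927/1108.3 = 0.8364.
Step 5 — Type: Im(Z) = -607.4 ⇒ leading (phase φ = -33.2°).

PF = 0.8364 (leading, φ = -33.2°)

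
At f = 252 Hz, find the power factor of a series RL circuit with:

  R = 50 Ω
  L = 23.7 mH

Step 1 — Angular frequency: ω = 2π·f = 2π·252 = 1583 rad/s.
Step 2 — Component impedances:
  R: Z = R = 50 Ω
  L: Z = jωL = j·1583·0.0237 = 0 + j37.53 Ω
Step 3 — Series combination: Z_total = R + L = 50 + j37.53 Ω = 62.52∠36.9° Ω.
Step 4 — Power factor: PF = cos(φ) = Re(Z)/|Z| = 50/62.515 = 0.7998.
Step 5 — Type: Im(Z) = 37.53 ⇒ lagging (phase φ = 36.9°).

PF = 0.7998 (lagging, φ = 36.9°)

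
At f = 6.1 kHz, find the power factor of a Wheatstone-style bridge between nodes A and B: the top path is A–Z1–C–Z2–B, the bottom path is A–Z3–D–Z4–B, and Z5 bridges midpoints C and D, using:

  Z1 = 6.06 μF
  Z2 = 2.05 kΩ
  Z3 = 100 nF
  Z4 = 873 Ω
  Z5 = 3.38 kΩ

Step 1 — Angular frequency: ω = 2π·f = 2π·6100 = 3.833e+04 rad/s.
Step 2 — Component impedances:
  Z1: Z = 1/(jωC) = -j/(ω·C) = 0 - j4.305 Ω
  Z2: Z = R = 2050 Ω
  Z3: Z = 1/(jωC) = -j/(ω·C) = 0 - j260.9 Ω
  Z4: Z = R = 873 Ω
  Z5: Z = R = 3380 Ω
Step 3 — Bridge requires nodal analysis (the Z5 bridge couples midpoints C and D, so the two paths cannot be reduced to a simple series/parallel combination). Setting node B to ground and injecting 1 A at node A, the 3-node admittance system at A, C, D solves to V_A = Z_AB = 632.7 - j125.3 Ω = 645∠-11.2° Ω.
Step 4 — Power factor: PF = cos(φ) = Re(Z)/|Z| = 632.74/645.02 = 0.981.
Step 5 — Type: Im(Z) = -125.3 ⇒ leading (phase φ = -11.2°).

PF = 0.981 (leading, φ = -11.2°)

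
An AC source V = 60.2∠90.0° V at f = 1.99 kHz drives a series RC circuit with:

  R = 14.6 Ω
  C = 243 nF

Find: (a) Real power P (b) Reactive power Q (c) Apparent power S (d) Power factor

Step 1 — Angular frequency: ω = 2π·f = 2π·1990 = 1.25e+04 rad/s.
Step 2 — Component impedances:
  R: Z = R = 14.6 Ω
  C: Z = 1/(jωC) = -j/(ω·C) = 0 - j329.1 Ω
Step 3 — Series combination: Z_total = R + C = 14.6 - j329.1 Ω = 329.4∠-87.5° Ω.
Step 4 — Source phasor: V = 60.2∠90.0° V = 0 + j60.2 V.
Step 5 — Current: I = V / Z = -0.1826 + j0.008098 A = 0.1827∠177.5° A.
Step 6 — Complex power: S = V·I* = 0.4875 - j10.99 VA.
Step 7 — Real power: P = Re(S) = 0.4875 W.
Step 8 — Reactive power: Q = Im(S) = -10.99 VAR.
Step 9 — Apparent power: |S| = 11 VA.
Step 10 — Power factor: PF = P/|S| = 0.04432 (leading).

(a) P = 0.4875 W  (b) Q = -10.99 VAR  (c) S = 11 VA  (d) PF = 0.04432 (leading)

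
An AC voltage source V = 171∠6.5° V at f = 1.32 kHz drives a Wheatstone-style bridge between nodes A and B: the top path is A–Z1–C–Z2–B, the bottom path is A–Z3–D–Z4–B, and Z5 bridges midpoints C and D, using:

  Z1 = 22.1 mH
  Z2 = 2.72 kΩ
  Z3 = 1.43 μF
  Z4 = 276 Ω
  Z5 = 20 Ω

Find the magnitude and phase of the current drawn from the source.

Step 1 — Angular frequency: ω = 2π·f = 2π·1320 = 8294 rad/s.
Step 2 — Component impedances:
  Z1: Z = jωL = j·8294·0.0221 = 0 + j183.3 Ω
  Z2: Z = R = 2720 Ω
  Z3: Z = 1/(jωC) = -j/(ω·C) = 0 - j84.32 Ω
  Z4: Z = R = 276 Ω
  Z5: Z = R = 20 Ω
Step 3 — Bridge requires nodal analysis (the Z5 bridge couples midpoints C and D, so the two paths cannot be reduced to a simple series/parallel combination). Setting node B to ground and injecting 1 A at node A, the 3-node admittance system at A, C, D solves to V_A = Z_AB = 267.6 - j152.7 Ω = 308.1∠-29.7° Ω.
Step 4 — Source phasor: V = 171∠6.5° V = 169.9 + j19.36 V.
Step 5 — Ohm's law: I = V / Z_total = (169.9 + j19.36) / (267.6 - j152.7) = 0.4478 + j0.3279 A.
Step 6 — Convert to polar: |I| = 0.555 A, ∠I = 36.2°.

I = 0.555∠36.2° A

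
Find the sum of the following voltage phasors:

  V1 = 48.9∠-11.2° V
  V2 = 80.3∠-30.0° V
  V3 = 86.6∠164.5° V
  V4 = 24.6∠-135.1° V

Step 1 — Convert each phasor to rectangular form:
  V1 = 48.9·(cos(-11.2°) + j·sin(-11.2°)) = 47.97 - j9.498 V
  V2 = 80.3·(cos(-30.0°) + j·sin(-30.0°)) = 69.54 - j40.15 V
  V3 = 86.6·(cos(164.5°) + j·sin(164.5°)) = -83.45 + j23.14 V
  V4 = 24.6·(cos(-135.1°) + j·sin(-135.1°)) = -17.43 - j17.36 V
Step 2 — Sum components: V_total = 16.63 - j43.87 V.
Step 3 — Convert to polar: |V_total| = 46.92 V, ∠V_total = -69.2°.

V_total = 46.92∠-69.2° V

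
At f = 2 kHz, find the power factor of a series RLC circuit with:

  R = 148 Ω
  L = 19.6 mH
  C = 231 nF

Step 1 — Angular frequency: ω = 2π·f = 2π·2000 = 1.257e+04 rad/s.
Step 2 — Component impedances:
  R: Z = R = 148 Ω
  L: Z = jωL = j·1.257e+04·0.0196 = 0 + j246.3 Ω
  C: Z = 1/(jωC) = -j/(ω·C) = 0 - j344.5 Ω
Step 3 — Series combination: Z_total = R + L + C = 148 - j98.19 Ω = 177.6∠-33.6° Ω.
Step 4 — Power factor: PF = cos(φ) = Re(Z)/|Z| = 148/177.6 = 0.8333.
Step 5 — Type: Im(Z) = -98.19 ⇒ leading (phase φ = -33.6°).

PF = 0.8333 (leading, φ = -33.6°)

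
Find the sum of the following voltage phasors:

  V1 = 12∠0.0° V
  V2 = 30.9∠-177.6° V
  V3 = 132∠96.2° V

Step 1 — Convert each phasor to rectangular form:
  V1 = 12·(cos(0.0°) + j·sin(0.0°)) = 12 V
  V2 = 30.9·(cos(-177.6°) + j·sin(-177.6°)) = -30.87 - j1.294 V
  V3 = 132·(cos(96.2°) + j·sin(96.2°)) = -14.26 + j131.2 V
Step 2 — Sum components: V_total = -33.13 + j129.9 V.
Step 3 — Convert to polar: |V_total| = 134.1 V, ∠V_total = 104.3°.

V_total = 134.1∠104.3° V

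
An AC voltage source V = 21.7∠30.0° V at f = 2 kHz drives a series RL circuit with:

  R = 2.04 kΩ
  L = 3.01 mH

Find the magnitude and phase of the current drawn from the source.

Step 1 — Angular frequency: ω = 2π·f = 2π·2000 = 1.257e+04 rad/s.
Step 2 — Component impedances:
  R: Z = R = 2040 Ω
  L: Z = jωL = j·1.257e+04·0.00301 = 0 + j37.82 Ω
Step 3 — Series combination: Z_total = R + L = 2040 + j37.82 Ω = 2040∠1.1° Ω.
Step 4 — Source phasor: V = 21.7∠30.0° V = 18.79 + j10.85 V.
Step 5 — Ohm's law: I = V / Z_total = (18.79 + j10.85) / (2040 + j37.82) = 0.009308 + j0.005146 A.
Step 6 — Convert to polar: |I| = 0.01064 A, ∠I = 28.9°.

I = 0.01064∠28.9° A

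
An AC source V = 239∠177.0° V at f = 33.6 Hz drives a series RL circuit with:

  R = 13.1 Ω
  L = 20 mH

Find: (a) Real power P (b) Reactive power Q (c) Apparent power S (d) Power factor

Step 1 — Angular frequency: ω = 2π·f = 2π·33.6 = 211.1 rad/s.
Step 2 — Component impedances:
  R: Z = R = 13.1 Ω
  L: Z = jωL = j·211.1·0.02 = 0 + j4.222 Ω
Step 3 — Series combination: Z_total = R + L = 13.1 + j4.222 Ω = 13.76∠17.9° Ω.
Step 4 — Source phasor: V = 239∠177.0° V = -238.7 + j12.51 V.
Step 5 — Current: I = V / Z = -16.23 + j6.185 A = 17.36∠159.1° A.
Step 6 — Complex power: S = V·I* = 3950 + j1273 VA.
Step 7 — Real power: P = Re(S) = 3950 W.
Step 8 — Reactive power: Q = Im(S) = 1273 VAR.
Step 9 — Apparent power: |S| = 4150 VA.
Step 10 — Power factor: PF = P/|S| = 0.9518 (lagging).

(a) P = 3950 W  (b) Q = 1273 VAR  (c) S = 4150 VA  (d) PF = 0.9518 (lagging)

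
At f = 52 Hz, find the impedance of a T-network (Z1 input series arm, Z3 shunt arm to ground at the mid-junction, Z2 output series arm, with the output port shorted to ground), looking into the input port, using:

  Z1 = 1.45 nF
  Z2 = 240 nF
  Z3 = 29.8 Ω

Step 1 — Angular frequency: ω = 2π·f = 2π·52 = 326.7 rad/s.
Step 2 — Component impedances:
  Z1: Z = 1/(jωC) = -j/(ω·C) = 0 - j2.111e+06 Ω
  Z2: Z = 1/(jωC) = -j/(ω·C) = 0 - j1.275e+04 Ω
  Z3: Z = R = 29.8 Ω
Step 3 — With the output port shorted to ground, the output series arm Z2 runs from the junction to ground; the shunt arm Z3 also runs from the junction to ground. They appear in parallel: Z3 || Z2 = 29.8 - j0.06963 Ω.
Step 4 — Series with input arm Z1: Z_in = Z1 + (Z3 || Z2) = 29.8 - j2.111e+06 Ω = 2.111e+06∠-90.0° Ω.

Z = 29.8 - j2.111e+06 Ω = 2.111e+06∠-90.0° Ω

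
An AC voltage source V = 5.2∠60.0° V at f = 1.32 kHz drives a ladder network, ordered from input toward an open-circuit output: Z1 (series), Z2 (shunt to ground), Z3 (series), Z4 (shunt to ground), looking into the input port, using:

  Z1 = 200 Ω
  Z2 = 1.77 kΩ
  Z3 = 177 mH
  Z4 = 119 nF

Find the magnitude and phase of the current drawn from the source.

Step 1 — Angular frequency: ω = 2π·f = 2π·1320 = 8294 rad/s.
Step 2 — Component impedances:
  Z1: Z = R = 200 Ω
  Z2: Z = R = 1770 Ω
  Z3: Z = jωL = j·8294·0.177 = 0 + j1468 Ω
  Z4: Z = 1/(jωC) = -j/(ω·C) = 0 - j1013 Ω
Step 3 — Ladder network (open output): work backward from the far end, alternating series and parallel combinations. Z_in = 309.6 + j426.6 Ω = 527.1∠54.0° Ω.
Step 4 — Source phasor: V = 5.2∠60.0° V = 2.6 + j4.503 V.
Step 5 — Ohm's law: I = V / Z_total = (2.6 + j4.503) / (309.6 + j426.6) = 0.009811 + j0.001026 A.
Step 6 — Convert to polar: |I| = 0.009865 A, ∠I = 6.0°.

I = 0.009865∠6.0° A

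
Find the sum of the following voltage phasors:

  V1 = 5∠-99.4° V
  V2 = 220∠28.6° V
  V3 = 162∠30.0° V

Step 1 — Convert each phasor to rectangular form:
  V1 = 5·(cos(-99.4°) + j·sin(-99.4°)) = -0.8166 - j4.933 V
  V2 = 220·(cos(28.6°) + j·sin(28.6°)) = 193.2 + j105.3 V
  V3 = 162·(cos(30.0°) + j·sin(30.0°)) = 140.3 + j81 V
Step 2 — Sum components: V_total = 332.6 + j181.4 V.
Step 3 — Convert to polar: |V_total| = 378.9 V, ∠V_total = 28.6°.

V_total = 378.9∠28.6° V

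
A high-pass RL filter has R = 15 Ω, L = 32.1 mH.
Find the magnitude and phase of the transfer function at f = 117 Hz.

Step 1 — Angular frequency: ω = 2π·117 = 735.1 rad/s.
Step 2 — Transfer function: H(jω) = jωL/(R + jωL).
Step 3 — Numerator jωL = j·23.6; denominator R + jωL = 15 + j23.6.
Step 4 — H = 0.7122 + j0.4527.
Step 5 — Magnitude: |H| = 0.8439 (-1.5 dB); phase: φ = 32.4°.

|H| = 0.8439 (-1.5 dB), φ = 32.4°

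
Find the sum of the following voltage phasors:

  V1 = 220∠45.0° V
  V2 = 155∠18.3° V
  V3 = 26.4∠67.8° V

Step 1 — Convert each phasor to rectangular form:
  V1 = 220·(cos(45.0°) + j·sin(45.0°)) = 155.6 + j155.6 V
  V2 = 155·(cos(18.3°) + j·sin(18.3°)) = 147.2 + j48.67 V
  V3 = 26.4·(cos(67.8°) + j·sin(67.8°)) = 9.975 + j24.44 V
Step 2 — Sum components: V_total = 312.7 + j228.7 V.
Step 3 — Convert to polar: |V_total| = 387.4 V, ∠V_total = 36.2°.

V_total = 387.4∠36.2° V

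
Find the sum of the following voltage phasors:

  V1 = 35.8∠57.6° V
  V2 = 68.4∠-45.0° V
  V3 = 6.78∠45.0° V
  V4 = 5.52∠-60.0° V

Step 1 — Convert each phasor to rectangular form:
  V1 = 35.8·(cos(57.6°) + j·sin(57.6°)) = 19.18 + j30.23 V
  V2 = 68.4·(cos(-45.0°) + j·sin(-45.0°)) = 48.37 - j48.37 V
  V3 = 6.78·(cos(45.0°) + j·sin(45.0°)) = 4.794 + j4.794 V
  V4 = 5.52·(cos(-60.0°) + j·sin(-60.0°)) = 2.76 - j4.78 V
Step 2 — Sum components: V_total = 75.1 - j18.13 V.
Step 3 — Convert to polar: |V_total| = 77.26 V, ∠V_total = -13.6°.

V_total = 77.26∠-13.6° V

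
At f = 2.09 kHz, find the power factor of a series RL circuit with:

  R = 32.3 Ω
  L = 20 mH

Step 1 — Angular frequency: ω = 2π·f = 2π·2090 = 1.313e+04 rad/s.
Step 2 — Component impedances:
  R: Z = R = 32.3 Ω
  L: Z = jωL = j·1.313e+04·0.02 = 0 + j262.6 Ω
Step 3 — Series combination: Z_total = R + L = 32.3 + j262.6 Ω = 264.6∠83.0° Ω.
Step 4 — Power factor: PF = cos(φ) = Re(Z)/|Z| = 32.3/264.6 = 0.1221.
Step 5 — Type: Im(Z) = 262.6 ⇒ lagging (phase φ = 83.0°).

PF = 0.1221 (lagging, φ = 83.0°)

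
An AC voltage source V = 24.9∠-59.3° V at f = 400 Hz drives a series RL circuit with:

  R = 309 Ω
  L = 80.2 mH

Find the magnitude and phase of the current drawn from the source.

Step 1 — Angular frequency: ω = 2π·f = 2π·400 = 2513 rad/s.
Step 2 — Component impedances:
  R: Z = R = 309 Ω
  L: Z = jωL = j·2513·0.0802 = 0 + j201.6 Ω
Step 3 — Series combination: Z_total = R + L = 309 + j201.6 Ω = 368.9∠33.1° Ω.
Step 4 — Source phasor: V = 24.9∠-59.3° V = 12.71 - j21.41 V.
Step 5 — Ohm's law: I = V / Z_total = (12.71 - j21.41) / (309 + j201.6) = -0.002846 - j0.06743 A.
Step 6 — Convert to polar: |I| = 0.06749 A, ∠I = -92.4°.

I = 0.06749∠-92.4° A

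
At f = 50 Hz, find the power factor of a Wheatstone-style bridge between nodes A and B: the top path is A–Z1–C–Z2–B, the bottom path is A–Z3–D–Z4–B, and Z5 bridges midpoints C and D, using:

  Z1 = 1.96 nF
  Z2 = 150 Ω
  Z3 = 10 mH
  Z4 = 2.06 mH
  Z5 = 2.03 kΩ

Step 1 — Angular frequency: ω = 2π·f = 2π·50 = 314.2 rad/s.
Step 2 — Component impedances:
  Z1: Z = 1/(jωC) = -j/(ω·C) = 0 - j1.624e+06 Ω
  Z2: Z = R = 150 Ω
  Z3: Z = jωL = j·314.2·0.01 = 0 + j3.142 Ω
  Z4: Z = jωL = j·314.2·0.00206 = 0 + j0.6472 Ω
  Z5: Z = R = 2030 Ω
Step 3 — Bridge requires nodal analysis (the Z5 bridge couples midpoints C and D, so the two paths cannot be reduced to a simple series/parallel combination). Setting node B to ground and injecting 1 A at node A, the 3-node admittance system at A, C, D solves to V_A = Z_AB = 0.0001921 + j3.789 Ω = 3.789∠90.0° Ω.
Step 4 — Power factor: PF = cos(φ) = Re(Z)/|Z| = 0.00019212/3.7888 = 5.071e-05.
Step 5 — Type: Im(Z) = 3.789 ⇒ lagging (phase φ = 90.0°).

PF = 5.071e-05 (lagging, φ = 90.0°)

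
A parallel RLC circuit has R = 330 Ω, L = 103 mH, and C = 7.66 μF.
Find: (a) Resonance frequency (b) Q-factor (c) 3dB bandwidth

Step 1 — Resonance: ω₀ = 1/√(LC) = 1/√(0.103·7.66e-06) = 1126 rad/s.
Step 2 — f₀ = ω₀/(2π) = 179.2 Hz.
Step 3 — Parallel Q: Q = R/(ω₀L) = 330/(1126·0.103) = 2.846.
Step 4 — Bandwidth: Δω = ω₀/Q = 395.6 rad/s; BW = Δω/(2π) = 62.96 Hz.

(a) f₀ = 179.2 Hz  (b) Q = 2.846  (c) BW = 62.96 Hz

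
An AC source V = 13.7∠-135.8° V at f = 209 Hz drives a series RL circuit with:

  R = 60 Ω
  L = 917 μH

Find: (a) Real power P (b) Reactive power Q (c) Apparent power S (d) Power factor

Step 1 — Angular frequency: ω = 2π·f = 2π·209 = 1313 rad/s.
Step 2 — Component impedances:
  R: Z = R = 60 Ω
  L: Z = jωL = j·1313·0.000917 = 0 + j1.204 Ω
Step 3 — Series combination: Z_total = R + L = 60 + j1.204 Ω = 60.01∠1.1° Ω.
Step 4 — Source phasor: V = 13.7∠-135.8° V = -9.822 - j9.551 V.
Step 5 — Current: I = V / Z = -0.1668 - j0.1558 A = 0.2283∠-136.9° A.
Step 6 — Complex power: S = V·I* = 3.127 + j0.06276 VA.
Step 7 — Real power: P = Re(S) = 3.127 W.
Step 8 — Reactive power: Q = Im(S) = 0.06276 VAR.
Step 9 — Apparent power: |S| = 3.128 VA.
Step 10 — Power factor: PF = P/|S| = 0.9998 (lagging).

(a) P = 3.127 W  (b) Q = 0.06276 VAR  (c) S = 3.128 VA  (d) PF = 0.9998 (lagging)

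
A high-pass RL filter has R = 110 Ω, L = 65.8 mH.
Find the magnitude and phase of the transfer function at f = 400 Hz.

Step 1 — Angular frequency: ω = 2π·400 = 2513 rad/s.
Step 2 — Transfer function: H(jω) = jωL/(R + jωL).
Step 3 — Numerator jωL = j·165.4; denominator R + jωL = 110 + j165.4.
Step 4 — H = 0.6933 + j0.4611.
Step 5 — Magnitude: |H| = 0.8326 (-1.6 dB); phase: φ = 33.6°.

|H| = 0.8326 (-1.6 dB), φ = 33.6°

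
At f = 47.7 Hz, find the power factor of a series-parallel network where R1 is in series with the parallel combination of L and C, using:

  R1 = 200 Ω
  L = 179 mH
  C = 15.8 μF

Step 1 — Angular frequency: ω = 2π·f = 2π·47.7 = 299.7 rad/s.
Step 2 — Component impedances:
  R1: Z = R = 200 Ω
  L: Z = jωL = j·299.7·0.179 = 0 + j53.65 Ω
  C: Z = 1/(jωC) = -j/(ω·C) = 0 - j211.2 Ω
Step 3 — Parallel branch: L || C = 1/(1/L + 1/C) = 0 + j71.92 Ω.
Step 4 — Series with R1: Z_total = R1 + (L || C) = 200 + j71.92 Ω = 212.5∠19.8° Ω.
Step 5 — Power factor: PF = cos(φ) = Re(Z)/|Z| = 200/212.54 = 0.941.
Step 6 — Type: Im(Z) = 71.92 ⇒ lagging (phase φ = 19.8°).

PF = 0.941 (lagging, φ = 19.8°)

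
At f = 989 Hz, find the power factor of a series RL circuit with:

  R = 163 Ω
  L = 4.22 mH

Step 1 — Angular frequency: ω = 2π·f = 2π·989 = 6214 rad/s.
Step 2 — Component impedances:
  R: Z = R = 163 Ω
  L: Z = jωL = j·6214·0.00422 = 0 + j26.22 Ω
Step 3 — Series combination: Z_total = R + L = 163 + j26.22 Ω = 165.1∠9.1° Ω.
Step 4 — Power factor: PF = cos(φ) = Re(Z)/|Z| = 163/165.1 = 0.9873.
Step 5 — Type: Im(Z) = 26.22 ⇒ lagging (phase φ = 9.1°).

PF = 0.9873 (lagging, φ = 9.1°)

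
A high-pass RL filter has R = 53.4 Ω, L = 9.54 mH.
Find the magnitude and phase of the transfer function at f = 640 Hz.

Step 1 — Angular frequency: ω = 2π·640 = 4021 rad/s.
Step 2 — Transfer function: H(jω) = jωL/(R + jωL).
Step 3 — Numerator jωL = j·38.36; denominator R + jωL = 53.4 + j38.36.
Step 4 — H = 0.3404 + j0.4738.
Step 5 — Magnitude: |H| = 0.5834 (-4.7 dB); phase: φ = 54.3°.

|H| = 0.5834 (-4.7 dB), φ = 54.3°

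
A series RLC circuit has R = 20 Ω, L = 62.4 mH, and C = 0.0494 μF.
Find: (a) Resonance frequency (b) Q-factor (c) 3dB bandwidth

Step 1 — Resonance: ω₀ = 1/√(LC) = 1/√(0.0624·4.94e-08) = 1.801e+04 rad/s.
Step 2 — f₀ = ω₀/(2π) = 2867 Hz.
Step 3 — Series Q: Q = ω₀L/R = 1.801e+04·0.0624/20 = 56.2.
Step 4 — Bandwidth: Δω = ω₀/Q = 320.5 rad/s; BW = Δω/(2π) = 51.01 Hz.

(a) f₀ = 2867 Hz  (b) Q = 56.2  (c) BW = 51.01 Hz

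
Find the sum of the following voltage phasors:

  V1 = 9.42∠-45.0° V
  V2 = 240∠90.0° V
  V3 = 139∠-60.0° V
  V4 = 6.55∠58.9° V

Step 1 — Convert each phasor to rectangular form:
  V1 = 9.42·(cos(-45.0°) + j·sin(-45.0°)) = 6.661 - j6.661 V
  V2 = 240·(cos(90.0°) + j·sin(90.0°)) = 0 + j240 V
  V3 = 139·(cos(-60.0°) + j·sin(-60.0°)) = 69.5 - j120.4 V
  V4 = 6.55·(cos(58.9°) + j·sin(58.9°)) = 3.383 + j5.609 V
Step 2 — Sum components: V_total = 79.54 + j118.6 V.
Step 3 — Convert to polar: |V_total| = 142.8 V, ∠V_total = 56.1°.

V_total = 142.8∠56.1° V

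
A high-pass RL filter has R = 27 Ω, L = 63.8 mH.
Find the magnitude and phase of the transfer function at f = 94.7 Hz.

Step 1 — Angular frequency: ω = 2π·94.7 = 595 rad/s.
Step 2 — Transfer function: H(jω) = jωL/(R + jωL).
Step 3 — Numerator jωL = j·37.96; denominator R + jωL = 27 + j37.96.
Step 4 — H = 0.6641 + j0.4723.
Step 5 — Magnitude: |H| = 0.8149 (-1.8 dB); phase: φ = 35.4°.

|H| = 0.8149 (-1.8 dB), φ = 35.4°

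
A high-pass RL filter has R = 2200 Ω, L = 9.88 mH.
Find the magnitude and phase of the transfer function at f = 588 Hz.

Step 1 — Angular frequency: ω = 2π·588 = 3695 rad/s.
Step 2 — Transfer function: H(jω) = jωL/(R + jωL).
Step 3 — Numerator jωL = j·36.5; denominator R + jωL = 2200 + j36.5.
Step 4 — H = 0.0002752 + j0.01659.
Step 5 — Magnitude: |H| = 0.01659 (-35.6 dB); phase: φ = 89.0°.

|H| = 0.01659 (-35.6 dB), φ = 89.0°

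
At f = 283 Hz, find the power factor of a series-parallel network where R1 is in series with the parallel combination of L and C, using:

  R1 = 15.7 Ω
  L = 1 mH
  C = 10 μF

Step 1 — Angular frequency: ω = 2π·f = 2π·283 = 1778 rad/s.
Step 2 — Component impedances:
  R1: Z = R = 15.7 Ω
  L: Z = jωL = j·1778·0.001 = 0 + j1.778 Ω
  C: Z = 1/(jωC) = -j/(ω·C) = 0 - j56.24 Ω
Step 3 — Parallel branch: L || C = 1/(1/L + 1/C) = 0 + j1.836 Ω.
Step 4 — Series with R1: Z_total = R1 + (L || C) = 15.7 + j1.836 Ω = 15.81∠6.7° Ω.
Step 5 — Power factor: PF = cos(φ) = Re(Z)/|Z| = 15.7/15.807 = 0.9932.
Step 6 — Type: Im(Z) = 1.836 ⇒ lagging (phase φ = 6.7°).

PF = 0.9932 (lagging, φ = 6.7°)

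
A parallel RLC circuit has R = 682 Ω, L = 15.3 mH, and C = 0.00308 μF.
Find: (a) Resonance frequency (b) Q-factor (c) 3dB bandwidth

Step 1 — Resonance: ω₀ = 1/√(LC) = 1/√(0.0153·3.08e-09) = 1.457e+05 rad/s.
Step 2 — f₀ = ω₀/(2π) = 2.318e+04 Hz.
Step 3 — Parallel Q: Q = R/(ω₀L) = 682/(1.457e+05·0.0153) = 0.306.
Step 4 — Bandwidth: Δω = ω₀/Q = 4.761e+05 rad/s; BW = Δω/(2π) = 7.577e+04 Hz.

(a) f₀ = 2.318e+04 Hz  (b) Q = 0.306  (c) BW = 7.577e+04 Hz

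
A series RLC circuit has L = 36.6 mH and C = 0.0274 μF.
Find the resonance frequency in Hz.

Step 1 — Resonance condition Im(Z)=0 gives ω₀ = 1/√(LC).
Step 2 — ω₀ = 1/√(0.0366·2.74e-08) = 3.158e+04 rad/s.
Step 3 — f₀ = ω₀/(2π) = 5026 Hz.

f₀ = 5026 Hz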